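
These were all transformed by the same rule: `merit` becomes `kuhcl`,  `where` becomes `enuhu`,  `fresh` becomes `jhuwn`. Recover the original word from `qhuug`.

m(12)→k(10) and e(4)→u(20) fit y≡15x+12 (mod 26); the inverse of 15 mod 26 is 7. Treating letters as 0–25, the rule is x ↦ 15x + 12 (mod 26).
Decoding qhuug: q(16)→7·(16−12)≡2=c; h(7)→7·(7−12)≡17=r; u(20)→7·(20−12)≡4=e; u(20)→7·(20−12)≡4=e; g(6)→7·(6−12)≡10=k (all mod 26).

creek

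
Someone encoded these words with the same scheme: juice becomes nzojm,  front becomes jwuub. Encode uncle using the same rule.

The shift increases by 1 at each position, starting from +4: 4, 5, 6, ….
Applying it to uncle: u+4=y, n+5=s, c+6=i, l+7=s, e+8=m.

ysism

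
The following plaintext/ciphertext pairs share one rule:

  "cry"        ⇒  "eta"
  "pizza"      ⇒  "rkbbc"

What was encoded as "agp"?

yen

Compare letters: c→e is +2, r→t is +2, y→a is +2 — a constant shift. It's a constant shift of +2 (ROT2).
Undoing it on agp: a−2=y, g−2=e, p−2=n.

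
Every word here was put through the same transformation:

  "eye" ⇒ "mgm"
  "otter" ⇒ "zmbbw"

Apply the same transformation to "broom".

uwwzj

The word is reversed, then every letter is shifted forward by 8.
On broom: reverse → moorb; then shift: m+8=u, o+8=w, o+8=w, r+8=z, b+8=j.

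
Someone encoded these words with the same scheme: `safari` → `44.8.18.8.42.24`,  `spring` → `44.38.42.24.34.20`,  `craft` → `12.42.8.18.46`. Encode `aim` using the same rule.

s(#19)→44 and a(#1)→8: differences scale by 2, so n = 2·pos + 6. With a=1..z=26, the number is 2·pos + 6.
On aim: a=1→8, i=9→24, m=13→32.

8.24.32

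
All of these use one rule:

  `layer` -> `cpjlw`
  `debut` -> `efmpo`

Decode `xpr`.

gem

The output letters match the input read backwards, each shifted +11: layer reversed is reyal. Read the word backwards and shift each letter +11.
Decoding xpr: shift back: x−11=m, p−11=e, r−11=g → meg; then reverse → gem.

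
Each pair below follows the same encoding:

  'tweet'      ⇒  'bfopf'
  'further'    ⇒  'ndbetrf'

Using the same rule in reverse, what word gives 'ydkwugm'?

quality

In tweet: t→b is +8, w→f is +9, e→o is +10, e→p is +11 — the shift increases by 1 each position. Each letter shifts forward by (position + 8), i.e. 8, 9, 10, … — the shift grows by one for each successive letter.
Undoing it on ydkwugm: y−8=q, d−9=u, k−10=a, w−11=l, u−12=i, g−13=t, m−14=y.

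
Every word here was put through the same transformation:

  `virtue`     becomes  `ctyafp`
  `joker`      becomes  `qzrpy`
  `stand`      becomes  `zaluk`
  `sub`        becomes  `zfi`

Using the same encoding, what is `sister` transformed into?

ztzapy

The rule splits by letter class: vowels +11, consonants +7.
Applying it to sister: s(cons)+7=z, i(vowel)+11=t, s(cons)+7=z, t(cons)+7=a, e(vowel)+11=p, r(cons)+7=y.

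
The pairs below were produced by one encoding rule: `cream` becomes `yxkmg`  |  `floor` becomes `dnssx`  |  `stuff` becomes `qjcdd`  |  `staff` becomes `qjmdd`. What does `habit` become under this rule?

c(2)→y(24) and r(17)→x(23) fit y≡19x+12 (mod 26); the inverse of 19 mod 26 is 11. Each letter's alphabet position (a=0..z=25) is mapped through 19·x+12 mod 26 — an affine cipher.
For habit: h(7)→19·7+12≡15=p; a(0)→19·0+12≡12=m; b(1)→19·1+12≡5=f; i(8)→19·8+12≡8=i; t(19)→19·19+12≡9=j (all mod 26).

pmfij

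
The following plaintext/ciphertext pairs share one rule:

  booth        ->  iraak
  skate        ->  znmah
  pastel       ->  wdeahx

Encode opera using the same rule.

It's a Vigenère-style cipher with numeric key [7,3,12]: position i shifts by key[i mod 3].
For opera: o+7=v, p+3=s, e+12=q, r+7=y, a+3=d.

vsqyd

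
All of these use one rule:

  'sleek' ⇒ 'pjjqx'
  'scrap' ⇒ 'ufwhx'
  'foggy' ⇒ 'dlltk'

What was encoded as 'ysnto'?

joint

The output letters match the input read backwards, each shifted +5: sleek reversed is keels. The word is reversed, then every letter is shifted forward by 5.
Decoding ysnto: shift back: y−5=t, s−5=n, n−5=i, t−5=o, o−5=j → tnioj; then reverse → joint.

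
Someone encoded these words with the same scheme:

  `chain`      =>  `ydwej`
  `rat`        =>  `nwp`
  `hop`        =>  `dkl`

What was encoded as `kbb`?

It's a constant shift of +22 (ROT22).
Reversing it on kbb: k−22=o, b−22=f, b−22=f.

off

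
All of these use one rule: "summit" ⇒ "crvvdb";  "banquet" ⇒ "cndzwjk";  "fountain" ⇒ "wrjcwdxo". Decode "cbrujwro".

Read the word backwards and shift each letter +9.
Decoding cbrujwro: shift back: c−9=t, b−9=s, r−9=i, u−9=l, j−9=a, w−9=n, r−9=i, o−9=f → tsilanif; then reverse → finalist.

finalist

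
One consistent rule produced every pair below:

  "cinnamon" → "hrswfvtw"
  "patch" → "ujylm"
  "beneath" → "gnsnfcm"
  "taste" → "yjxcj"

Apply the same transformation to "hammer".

A repeating key of period 2 is used — shifts +5, +9 over and over.
On hammer: h+5=m, a+9=j, m+5=r, m+9=v, e+5=j, r+9=a.

mjrvja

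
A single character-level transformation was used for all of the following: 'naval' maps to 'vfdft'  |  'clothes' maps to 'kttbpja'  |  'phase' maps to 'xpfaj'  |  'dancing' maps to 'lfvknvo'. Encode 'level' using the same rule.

tjdjt

Two shifts are in play — +5 for a/e/i/o/u, +8 for every other letter.
Applying it to level: l(cons)+8=t, e(vowel)+5=j, v(cons)+8=d, e(vowel)+5=j, l(cons)+8=t.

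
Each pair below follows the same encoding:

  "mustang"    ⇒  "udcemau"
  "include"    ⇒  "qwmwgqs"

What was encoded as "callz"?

The shift increases by 1 at each position, starting from +8: 8, 9, 10, ….
Undoing it on callz: c−8=u, a−9=r, l−10=b, l−11=a, z−12=n.

urban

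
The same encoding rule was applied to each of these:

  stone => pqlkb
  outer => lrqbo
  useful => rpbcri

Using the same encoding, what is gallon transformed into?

dxiilk

Each letter is shifted forward by 23 in the alphabet (a Caesar shift of +23).
Applying it to gallon: g+23=d, a+23=x, l+23=i, l+23=i, o+23=l, n+23=k.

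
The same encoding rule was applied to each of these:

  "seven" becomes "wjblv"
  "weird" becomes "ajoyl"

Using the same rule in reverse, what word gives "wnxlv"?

siren

In seven: s→w is +4, e→j is +5, v→b is +6, e→l is +7 — the shift increases by 1 each position. The shift increases by 1 at each position, starting from +4: 4, 5, 6, ….
Reversing it on wnxlv: w−4=s, n−5=i, x−6=r, l−7=e, v−8=n.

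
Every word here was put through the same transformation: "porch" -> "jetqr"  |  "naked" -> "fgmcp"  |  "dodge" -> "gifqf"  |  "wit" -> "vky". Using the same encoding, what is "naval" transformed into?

ncxcp

The output letters match the input read backwards, each shifted +2: porch reversed is hcrop. Two steps: reverse the string, then apply a Caesar shift of +2.
For naval: reverse → lavan; then shift: l+2=n, a+2=c, v+2=x, a+2=c, n+2=p.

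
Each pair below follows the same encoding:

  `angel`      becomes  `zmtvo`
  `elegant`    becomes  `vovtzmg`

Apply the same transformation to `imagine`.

Each pair mirrors across the alphabet (a↔z, n↔m, g↔t): positions sum to 25. This is the alphabet-reversal cipher (Atbash): a becomes z, b becomes y, etc.
Applying it to imagine: i↔r, m↔n, a↔z, g↔t, i↔r, n↔m, e↔v.

rnztrmv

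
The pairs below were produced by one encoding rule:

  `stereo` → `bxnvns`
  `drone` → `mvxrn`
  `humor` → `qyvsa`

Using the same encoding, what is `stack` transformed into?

bxjgt

Shifts by position in stereo: pos 0: s→b (+9), pos 1: t→x (+4), pos 2: e→n (+9), pos 3: r→v (+4) — repeating every 2. It's a Vigenère-style cipher with numeric key [9,4]: position i shifts by key[i mod 2].
On stack: s+9=b, t+4=x, a+9=j, c+4=g, k+9=t.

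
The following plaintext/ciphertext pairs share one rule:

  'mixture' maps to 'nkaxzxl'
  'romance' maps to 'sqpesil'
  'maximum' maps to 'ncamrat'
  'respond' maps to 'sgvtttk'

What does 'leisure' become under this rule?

mglwzxl

In mixture: m→n is +1, i→k is +2, x→a is +3, t→x is +4 — the shift increases by 1 each position. The shift increases by 1 at each position, starting from +1: 1, 2, 3, ….
For leisure: l+1=m, e+2=g, i+3=l, s+4=w, u+5=z, r+6=x, e+7=l.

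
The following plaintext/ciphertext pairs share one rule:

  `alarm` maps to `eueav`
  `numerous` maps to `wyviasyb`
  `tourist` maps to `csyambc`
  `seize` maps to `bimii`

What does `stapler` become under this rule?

bceyuia

Two shifts are in play — +4 for a/e/i/o/u, +9 for every other letter.
Applying it to stapler: s(cons)+9=b, t(cons)+9=c, a(vowel)+4=e, p(cons)+9=y, l(cons)+9=u, e(vowel)+4=i, r(cons)+9=a.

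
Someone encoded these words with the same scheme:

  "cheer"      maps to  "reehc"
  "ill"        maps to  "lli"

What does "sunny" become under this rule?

The word is simply reversed.
For sunny: reverse → ynnus.

ynnus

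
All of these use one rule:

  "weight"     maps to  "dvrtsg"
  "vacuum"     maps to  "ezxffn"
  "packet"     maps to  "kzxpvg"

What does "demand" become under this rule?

Each pair mirrors across the alphabet (w↔d, e↔v, i↔r): positions sum to 25. Letters are reflected about the middle of the alphabet (position → 25−position): Atbash.
For demand: d↔w, e↔v, m↔n, a↔z, n↔m, d↔w.

wvnzmw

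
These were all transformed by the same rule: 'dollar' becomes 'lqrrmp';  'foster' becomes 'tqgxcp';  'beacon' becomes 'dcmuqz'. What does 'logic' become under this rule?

rqksu

d(3)→l(11) and o(14)→q(16) fit y≡17x+12 (mod 26); the inverse of 17 mod 26 is 23. This is an affine cipher: with a=0,…,z=25, each position x becomes (17x+12) mod 26.
On logic: l(11)→17·11+12≡17=r; o(14)→17·14+12≡16=q; g(6)→17·6+12≡10=k; i(8)→17·8+12≡18=s; c(2)→17·2+12≡20=u (all mod 26).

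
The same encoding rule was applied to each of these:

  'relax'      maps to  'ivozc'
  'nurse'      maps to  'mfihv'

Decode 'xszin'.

charm

Each pair mirrors across the alphabet (r↔i, e↔v, l↔o): positions sum to 25. This is the alphabet-reversal cipher (Atbash): a becomes z, b becomes y, etc.
Decoding xszin: x↔c, s↔h, z↔a, i↔r, n↔m.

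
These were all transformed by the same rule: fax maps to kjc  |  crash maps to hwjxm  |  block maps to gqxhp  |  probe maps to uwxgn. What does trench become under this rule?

ywnshm

The shift depends on letter class: consonant f→k is +5, but vowel a→j is +9. Two shifts are in play — +9 for a/e/i/o/u, +5 for every other letter.
Applying it to trench: t(cons)+5=y, r(cons)+5=w, e(vowel)+9=n, n(cons)+5=s, c(cons)+5=h, h(cons)+5=m.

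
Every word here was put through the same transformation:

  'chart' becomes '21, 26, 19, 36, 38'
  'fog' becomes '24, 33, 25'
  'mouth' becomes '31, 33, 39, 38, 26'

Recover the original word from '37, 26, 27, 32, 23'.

c is letter #3 and maps to 21: an offset of 18. The number is (letter's place in the alphabet, a=1) + 18.
Reversing it on 37, 26, 27, 32, 23: 37→(37−18)÷1=19=s, 26→(26−18)÷1=8=h, 27→(27−18)÷1=9=i, 32→(32−18)÷1=14=n, 23→(23−18)÷1=5=e.

shine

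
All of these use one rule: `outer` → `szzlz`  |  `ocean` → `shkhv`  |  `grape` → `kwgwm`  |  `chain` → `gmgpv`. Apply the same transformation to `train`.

In outer: o→s is +4, u→z is +5, t→z is +6, e→l is +7 — the shift increases by 1 each position. Letter i (0-indexed) is shifted by i+4, so successive shifts are 4, 5, 6, ….
For train: t+4=x, r+5=w, a+6=g, i+7=p, n+8=v.

xwgpv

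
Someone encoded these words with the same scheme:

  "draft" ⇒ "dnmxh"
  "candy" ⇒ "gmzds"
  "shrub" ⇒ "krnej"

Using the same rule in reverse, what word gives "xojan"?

Each letter's alphabet position (a=0..z=25) is mapped through 23·x+12 mod 26 — an affine cipher.
Reversing it on xojan: x(23)→17·(23−12)≡5=f; o(14)→17·(14−12)≡8=i; j(9)→17·(9−12)≡1=b; a(0)→17·(0−12)≡4=e; n(13)→17·(13−12)≡17=r (all mod 26).

fiber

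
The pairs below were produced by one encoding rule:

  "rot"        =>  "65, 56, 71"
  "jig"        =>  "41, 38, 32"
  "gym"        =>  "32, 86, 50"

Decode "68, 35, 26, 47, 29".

shelf

r(#18)→65 and o(#15)→56: differences scale by 3, so n = 3·pos + 11. Each letter becomes 3×(its alphabet position, a=1..z=26) + 11.
Decoding 68, 35, 26, 47, 29: 68→(68−11)÷3=19=s, 35→(35−11)÷3=8=h, 26→(26−11)÷3=5=e, 47→(47−11)÷3=12=l, 29→(29−11)÷3=6=f.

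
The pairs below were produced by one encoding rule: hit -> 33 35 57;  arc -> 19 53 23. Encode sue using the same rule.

55 59 27

h(#8)→33 and i(#9)→35: differences scale by 2, so n = 2·pos + 17. With a=1..z=26, the number is 2·pos + 17.
Applying it to sue: s=19→55, u=21→59, e=5→27.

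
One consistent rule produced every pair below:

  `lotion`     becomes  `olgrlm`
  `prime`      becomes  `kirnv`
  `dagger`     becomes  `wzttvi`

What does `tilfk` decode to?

group

Each pair mirrors across the alphabet (l↔o, o↔l, t↔g): positions sum to 25. Each letter is replaced by its mirror in the alphabet: a↔z, b↔y, c↔x, and so on (the Atbash cipher).
Decoding tilfk: t↔g, i↔r, l↔o, f↔u, k↔p.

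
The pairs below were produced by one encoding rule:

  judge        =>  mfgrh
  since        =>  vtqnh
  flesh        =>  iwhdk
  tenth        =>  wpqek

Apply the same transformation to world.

zzuwg

Shifts by position in judge: pos 0: j→m (+3), pos 1: u→f (+11), pos 2: d→g (+3), pos 3: g→r (+11) — repeating every 2. It's a Vigenère-style cipher with numeric key [3,11]: position i shifts by key[i mod 2].
For world: w+3=z, o+11=z, r+3=u, l+11=w, d+3=g.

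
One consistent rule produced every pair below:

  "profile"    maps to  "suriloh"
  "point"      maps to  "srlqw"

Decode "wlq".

Every letter moves 3 places later in the alphabet, wrapping around z→a.
Undoing it on wlq: w−3=t, l−3=i, q−3=n.

tin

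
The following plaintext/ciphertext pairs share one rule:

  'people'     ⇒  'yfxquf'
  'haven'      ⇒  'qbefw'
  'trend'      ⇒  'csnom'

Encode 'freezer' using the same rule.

osnfifa

Shifts by position in people: pos 0: p→y (+9), pos 1: e→f (+1), pos 2: o→x (+9), pos 3: p→q (+1) — repeating every 2. It's a Vigenère-style cipher with numeric key [9,1]: position i shifts by key[i mod 2].
On freezer: f+9=o, r+1=s, e+9=n, e+1=f, z+9=i, e+1=f, r+9=a.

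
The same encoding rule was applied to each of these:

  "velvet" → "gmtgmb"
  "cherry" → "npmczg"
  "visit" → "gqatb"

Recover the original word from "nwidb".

Shifts by position in velvet: pos 0: v→g (+11), pos 1: e→m (+8), pos 2: l→t (+8), pos 3: v→g (+11), pos 4: e→m (+8), pos 5: t→b (+8) — repeating every 3. It's a Vigenère-style cipher with numeric key [11,8,8]: position i shifts by key[i mod 3].
Decoding nwidb: n−11=c, w−8=o, i−8=a, d−11=s, b−8=t.

coast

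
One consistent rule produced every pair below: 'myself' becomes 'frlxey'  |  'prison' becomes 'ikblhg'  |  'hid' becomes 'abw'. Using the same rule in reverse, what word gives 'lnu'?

Compare letters: m→f is +19, y→r is +19, s→l is +19 — a constant shift. Each letter is shifted forward by 19 in the alphabet (a Caesar shift of +19).
Reversing it on lnu: l−19=s, n−19=u, u−19=b.

sub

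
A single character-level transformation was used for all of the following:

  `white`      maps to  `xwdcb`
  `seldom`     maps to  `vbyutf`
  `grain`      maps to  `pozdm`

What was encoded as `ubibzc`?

defeat

w(22)→x(23) and h(7)→w(22) fit y≡7x+25 (mod 26); the inverse of 7 mod 26 is 15. Each letter's alphabet position (a=0..z=25) is mapped through 7·x+25 mod 26 — an affine cipher.
Reversing it on ubibzc: u(20)→15·(20−25)≡3=d; b(1)→15·(1−25)≡4=e; i(8)→15·(8−25)≡5=f; b(1)→15·(1−25)≡4=e; z(25)→15·(25−25)≡0=a; c(2)→15·(2−25)≡19=t (all mod 26).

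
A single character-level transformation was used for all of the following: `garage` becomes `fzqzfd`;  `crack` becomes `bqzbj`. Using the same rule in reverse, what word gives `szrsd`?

Compare letters: g→f is +25, a→z is +25, r→q is +25 — a constant shift. It's a constant shift of +25 (ROT25).
Undoing it on szrsd: s−25=t, z−25=a, r−25=s, s−25=t, d−25=e.

taste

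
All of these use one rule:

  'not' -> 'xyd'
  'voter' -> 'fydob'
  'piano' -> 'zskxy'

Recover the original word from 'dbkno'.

Compare letters: n→x is +10, o→y is +10, t→d is +10 — a constant shift. Every letter moves 10 places later in the alphabet, wrapping around z→a.
Decoding dbkno: d−10=t, b−10=r, k−10=a, n−10=d, o−10=e.

trade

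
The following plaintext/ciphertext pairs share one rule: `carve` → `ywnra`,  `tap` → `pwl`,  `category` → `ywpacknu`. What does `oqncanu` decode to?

surgery

Each letter is shifted forward by 22 in the alphabet (a Caesar shift of +22).
Decoding oqncanu: o−22=s, q−22=u, n−22=r, c−22=g, a−22=e, n−22=r, u−22=y.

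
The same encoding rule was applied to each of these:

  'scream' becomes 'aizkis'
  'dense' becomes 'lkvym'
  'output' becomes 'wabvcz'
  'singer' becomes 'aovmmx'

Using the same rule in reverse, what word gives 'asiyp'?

Shifts by position in scream: pos 0: s→a (+8), pos 1: c→i (+6), pos 2: r→z (+8), pos 3: e→k (+6) — repeating every 2. A repeating key of period 2 is used — shifts +8, +6 over and over.
Decoding asiyp: a−8=s, s−6=m, i−8=a, y−6=s, p−8=h.

smash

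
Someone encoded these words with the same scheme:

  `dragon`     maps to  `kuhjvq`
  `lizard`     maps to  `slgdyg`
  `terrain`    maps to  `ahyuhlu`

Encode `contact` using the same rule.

Shifts by position in dragon: pos 0: d→k (+7), pos 1: r→u (+3), pos 2: a→h (+7), pos 3: g→j (+3) — repeating every 2. A repeating key of period 2 is used — shifts +7, +3 over and over.
Applying it to contact: c+7=j, o+3=r, n+7=u, t+3=w, a+7=h, c+3=f, t+7=a.

jruwhfa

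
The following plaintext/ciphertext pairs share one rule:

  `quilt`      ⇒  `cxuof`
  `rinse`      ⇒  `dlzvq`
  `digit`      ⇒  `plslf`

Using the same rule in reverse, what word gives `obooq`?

Shifts by position in quilt: pos 0: q→c (+12), pos 1: u→x (+3), pos 2: i→u (+12), pos 3: l→o (+3) — repeating every 2. A repeating key of period 2 is used — shifts +12, +3 over and over.
Undoing it on obooq: o−12=c, b−3=y, o−12=c, o−3=l, q−12=e.

cycle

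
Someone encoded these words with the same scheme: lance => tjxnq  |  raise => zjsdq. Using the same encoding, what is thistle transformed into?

In lance: l→t is +8, a→j is +9, n→x is +10, c→n is +11 — the shift increases by 1 each position. Letter i (0-indexed) is shifted by i+8, so successive shifts are 8, 9, 10, ….
Applying it to thistle: t+8=b, h+9=q, i+10=s, s+11=d, t+12=f, l+13=y, e+14=s.

bqsdfys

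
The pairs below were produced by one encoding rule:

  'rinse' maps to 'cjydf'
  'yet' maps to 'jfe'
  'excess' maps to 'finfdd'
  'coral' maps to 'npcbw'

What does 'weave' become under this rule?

The shift depends on letter class: consonant r→c is +11, but vowel i→j is +1. Vowels shift forward by 1 and consonants shift forward by 11.
Applying it to weave: w(cons)+11=h, e(vowel)+1=f, a(vowel)+1=b, v(cons)+11=g, e(vowel)+1=f.

hfbgf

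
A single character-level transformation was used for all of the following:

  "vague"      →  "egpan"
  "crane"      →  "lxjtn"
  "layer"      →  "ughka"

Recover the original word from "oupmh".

Shifts by position in vague: pos 0: v→e (+9), pos 1: a→g (+6), pos 2: g→p (+9), pos 3: u→a (+6) — repeating every 2. The shifts repeat in a cycle of length 2: positions 0,1,… shift by +9, +6, then the pattern repeats.
Undoing it on oupmh: o−9=f, u−6=o, p−9=g, m−6=g, h−9=y.

foggy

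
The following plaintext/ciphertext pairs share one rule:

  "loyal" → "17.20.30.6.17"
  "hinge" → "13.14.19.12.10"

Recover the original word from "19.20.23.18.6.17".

normal

l is letter #12 and maps to 17: an offset of 5. Letters become their 1-based position plus 5 (so a→6, b→7, …).
Undoing it on 19.20.23.18.6.17: 19→(19−5)÷1=14=n, 20→(20−5)÷1=15=o, 23→(23−5)÷1=18=r, 18→(18−5)÷1=13=m, 6→(6−5)÷1=1=a, 17→(17−5)÷1=12=l.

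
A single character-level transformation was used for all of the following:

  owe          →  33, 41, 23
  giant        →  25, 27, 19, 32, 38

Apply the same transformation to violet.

40, 27, 33, 30, 23, 38

o is letter #15 and maps to 33: an offset of 18. Each letter is replaced by its alphabet position (a=1..z=26) + 18.
For violet: v=22→40, i=9→27, o=15→33, l=12→30, e=5→23, t=20→38.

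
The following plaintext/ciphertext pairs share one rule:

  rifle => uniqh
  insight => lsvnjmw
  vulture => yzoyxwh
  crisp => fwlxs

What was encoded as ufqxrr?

ransom

The shifts repeat in a cycle of length 2: positions 0,1,… shift by +3, +5, then the pattern repeats.
Reversing it on ufqxrr: u−3=r, f−5=a, q−3=n, x−5=s, r−3=o, r−5=m.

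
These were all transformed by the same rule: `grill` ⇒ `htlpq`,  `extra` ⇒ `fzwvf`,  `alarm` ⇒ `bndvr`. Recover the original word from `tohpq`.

smell

In grill: g→h is +1, r→t is +2, i→l is +3, l→p is +4 — the shift increases by 1 each position. Each letter shifts forward by (position + 1), i.e. 1, 2, 3, … — the shift grows by one for each successive letter.
Reversing it on tohpq: t−1=s, o−2=m, h−3=e, p−4=l, q−5=l.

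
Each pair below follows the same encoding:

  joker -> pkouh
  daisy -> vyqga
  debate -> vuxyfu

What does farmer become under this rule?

tyhmuh

j(9)→p(15) and o(14)→k(10) fit y≡25x+24 (mod 26); the inverse of 25 mod 26 is 25. Each letter's alphabet position (a=0..z=25) is mapped through 25·x+24 mod 26 — an affine cipher.
For farmer: f(5)→25·5+24≡19=t; a(0)→25·0+24≡24=y; r(17)→25·17+24≡7=h; m(12)→25·12+24≡12=m; e(4)→25·4+24≡20=u; r(17)→25·17+24≡7=h (all mod 26).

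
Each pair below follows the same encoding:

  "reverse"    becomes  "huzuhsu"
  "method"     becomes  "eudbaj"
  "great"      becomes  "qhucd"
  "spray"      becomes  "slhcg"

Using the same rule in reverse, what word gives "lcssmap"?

This is an affine cipher: with a=0,…,z=25, each position x becomes (11x+2) mod 26.
Undoing it on lcssmap: l(11)→19·(11−2)≡15=p; c(2)→19·(2−2)≡0=a; s(18)→19·(18−2)≡18=s; s(18)→19·(18−2)≡18=s; m(12)→19·(12−2)≡8=i; a(0)→19·(0−2)≡14=o; p(15)→19·(15−2)≡13=n (all mod 26).

passion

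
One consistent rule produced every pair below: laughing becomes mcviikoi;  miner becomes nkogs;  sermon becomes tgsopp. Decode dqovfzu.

context

Shifts by position in laughing: pos 0: l→m (+1), pos 1: a→c (+2), pos 2: u→v (+1), pos 3: g→i (+2) — repeating every 2. A repeating key of period 2 is used — shifts +1, +2 over and over.
Decoding dqovfzu: d−1=c, q−2=o, o−1=n, v−2=t, f−1=e, z−2=x, u−1=t.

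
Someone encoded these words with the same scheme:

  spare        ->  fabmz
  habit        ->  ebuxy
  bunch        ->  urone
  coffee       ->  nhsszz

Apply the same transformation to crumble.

nmrvucz

Treating letters as 0–25, the rule is x ↦ 19x + 1 (mod 26).
For crumble: c(2)→19·2+1≡13=n; r(17)→19·17+1≡12=m; u(20)→19·20+1≡17=r; m(12)→19·12+1≡21=v; b(1)→19·1+1≡20=u; l(11)→19·11+1≡2=c; e(4)→19·4+1≡25=z (all mod 26).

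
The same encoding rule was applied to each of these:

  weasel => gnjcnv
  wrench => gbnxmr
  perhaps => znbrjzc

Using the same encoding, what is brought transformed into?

lbxdqrd

The shift depends on letter class: consonant w→g is +10, but vowel e→n is +9. Vowels shift forward by 9 and consonants shift forward by 10.
For brought: b(cons)+10=l, r(cons)+10=b, o(vowel)+9=x, u(vowel)+9=d, g(cons)+10=q, h(cons)+10=r, t(cons)+10=d.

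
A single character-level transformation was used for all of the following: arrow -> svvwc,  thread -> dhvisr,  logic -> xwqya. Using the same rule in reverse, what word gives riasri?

decade

This is an affine cipher: with a=0,…,z=25, each position x becomes (17x+18) mod 26.
Undoing it on riasri: r(17)→23·(17−18)≡3=d; i(8)→23·(8−18)≡4=e; a(0)→23·(0−18)≡2=c; s(18)→23·(18−18)≡0=a; r(17)→23·(17−18)≡3=d; i(8)→23·(8−18)≡4=e (all mod 26).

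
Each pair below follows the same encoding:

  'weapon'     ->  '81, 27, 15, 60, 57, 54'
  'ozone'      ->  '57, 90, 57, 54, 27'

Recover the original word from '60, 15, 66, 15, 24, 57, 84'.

Each letter becomes 3×(its alphabet position, a=1..z=26) + 12.
Reversing it on 60, 15, 66, 15, 24, 57, 84: 60→(60−12)÷3=16=p, 15→(15−12)÷3=1=a, 66→(66−12)÷3=18=r, 15→(15−12)÷3=1=a, 24→(24−12)÷3=4=d, 57→(57−12)÷3=15=o, 84→(84−12)÷3=24=x.

paradox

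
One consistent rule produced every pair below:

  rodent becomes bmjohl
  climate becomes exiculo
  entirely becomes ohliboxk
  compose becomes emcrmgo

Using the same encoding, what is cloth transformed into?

exmld

r(17)→b(1) and o(14)→m(12) fit y≡5x+20 (mod 26); the inverse of 5 mod 26 is 21. Each letter's alphabet position (a=0..z=25) is mapped through 5·x+20 mod 26 — an affine cipher.
On cloth: c(2)→5·2+20≡4=e; l(11)→5·11+20≡23=x; o(14)→5·14+20≡12=m; t(19)→5·19+20≡11=l; h(7)→5·7+20≡3=d (all mod 26).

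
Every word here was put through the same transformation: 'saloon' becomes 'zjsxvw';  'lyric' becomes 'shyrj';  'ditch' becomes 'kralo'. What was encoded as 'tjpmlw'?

maiden

Shifts by position in saloon: pos 0: s→z (+7), pos 1: a→j (+9), pos 2: l→s (+7), pos 3: o→x (+9) — repeating every 2. A repeating key of period 2 is used — shifts +7, +9 over and over.
Reversing it on tjpmlw: t−7=m, j−9=a, p−7=i, m−9=d, l−7=e, w−9=n.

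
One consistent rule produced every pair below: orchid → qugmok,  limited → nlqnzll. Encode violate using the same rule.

In orchid: o→q is +2, r→u is +3, c→g is +4, h→m is +5 — the shift increases by 1 each position. The shift increases by 1 at each position, starting from +2: 2, 3, 4, ….
For violate: v+2=x, i+3=l, o+4=s, l+5=q, a+6=g, t+7=a, e+8=m.

xlsqgam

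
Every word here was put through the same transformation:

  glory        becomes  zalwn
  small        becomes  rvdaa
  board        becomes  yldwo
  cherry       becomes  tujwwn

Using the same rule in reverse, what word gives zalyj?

g(6)→z(25) and l(11)→a(0) fit y≡21x+3 (mod 26); the inverse of 21 mod 26 is 5. This is an affine cipher: with a=0,…,z=25, each position x becomes (21x+3) mod 26.
Reversing it on zalyj: z(25)→5·(25−3)≡6=g; a(0)→5·(0−3)≡11=l; l(11)→5·(11−3)≡14=o; y(24)→5·(24−3)≡1=b; j(9)→5·(9−3)≡4=e (all mod 26).

globe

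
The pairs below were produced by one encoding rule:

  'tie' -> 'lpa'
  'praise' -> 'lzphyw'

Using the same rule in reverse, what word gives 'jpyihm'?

Read the word backwards and shift each letter +7.
Decoding jpyihm: shift back: j−7=c, p−7=i, y−7=r, i−7=b, h−7=a, m−7=f → cirbaf; then reverse → fabric.

fabric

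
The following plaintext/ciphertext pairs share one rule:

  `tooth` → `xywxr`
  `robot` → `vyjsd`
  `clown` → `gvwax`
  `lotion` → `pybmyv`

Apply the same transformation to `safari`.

wknebq

Shifts by position in tooth: pos 0: t→x (+4), pos 1: o→y (+10), pos 2: o→w (+8), pos 3: t→x (+4), pos 4: h→r (+10) — repeating every 3. The shifts repeat in a cycle of length 3: positions 0,1,… shift by +4, +10, +8, then the pattern repeats.
On safari: s+4=w, a+10=k, f+8=n, a+4=e, r+10=b, i+8=q.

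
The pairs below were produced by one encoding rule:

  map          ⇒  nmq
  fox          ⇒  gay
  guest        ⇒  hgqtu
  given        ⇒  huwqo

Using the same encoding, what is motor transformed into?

nauas

The shift depends on letter class: consonant m→n is +1, but vowel a→m is +12. Two shifts are in play — +12 for a/e/i/o/u, +1 for every other letter.
For motor: m(cons)+1=n, o(vowel)+12=a, t(cons)+1=u, o(vowel)+12=a, r(cons)+1=s.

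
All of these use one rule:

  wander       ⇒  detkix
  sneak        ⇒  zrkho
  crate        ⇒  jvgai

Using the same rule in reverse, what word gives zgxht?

scrap

Shifts by position in wander: pos 0: w→d (+7), pos 1: a→e (+4), pos 2: n→t (+6), pos 3: d→k (+7), pos 4: e→i (+4), pos 5: r→x (+6) — repeating every 3. A repeating key of period 3 is used — shifts +7, +4, +6 over and over.
Reversing it on zgxht: z−7=s, g−4=c, x−6=r, h−7=a, t−4=p.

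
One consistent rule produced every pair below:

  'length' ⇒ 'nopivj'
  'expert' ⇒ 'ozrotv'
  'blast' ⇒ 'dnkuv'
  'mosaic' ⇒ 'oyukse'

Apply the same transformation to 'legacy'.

The shift depends on letter class: consonant l→n is +2, but vowel e→o is +10. Two shifts are in play — +10 for a/e/i/o/u, +2 for every other letter.
Applying it to legacy: l(cons)+2=n, e(vowel)+10=o, g(cons)+2=i, a(vowel)+10=k, c(cons)+2=e, y(cons)+2=a.

noikea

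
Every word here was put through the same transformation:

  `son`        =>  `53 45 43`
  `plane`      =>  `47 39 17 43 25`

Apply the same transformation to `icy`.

Each letter becomes 2×(its alphabet position, a=1..z=26) + 15.
Applying it to icy: i=9→33, c=3→21, y=25→65.

33 21 65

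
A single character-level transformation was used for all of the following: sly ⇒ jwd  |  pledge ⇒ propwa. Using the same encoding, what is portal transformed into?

The output letters match the input read backwards, each shifted +11: sly reversed is yls. Read the word backwards and shift each letter +11.
Applying it to portal: reverse → latrop; then shift: l+11=w, a+11=l, t+11=e, r+11=c, o+11=z, p+11=a.

wlecza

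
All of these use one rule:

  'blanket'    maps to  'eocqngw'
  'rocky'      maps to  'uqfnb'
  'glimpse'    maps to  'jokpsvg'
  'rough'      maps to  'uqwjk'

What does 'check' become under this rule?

fkgfn

The shift depends on letter class: consonant b→e is +3, but vowel a→c is +2. Two shifts are in play — +2 for a/e/i/o/u, +3 for every other letter.
On check: c(cons)+3=f, h(cons)+3=k, e(vowel)+2=g, c(cons)+3=f, k(cons)+3=n.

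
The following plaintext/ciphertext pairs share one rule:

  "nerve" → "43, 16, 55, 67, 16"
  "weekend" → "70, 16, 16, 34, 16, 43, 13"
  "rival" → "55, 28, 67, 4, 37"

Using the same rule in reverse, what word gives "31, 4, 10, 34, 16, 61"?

With a=1..z=26, the number is 3·pos + 1.
Decoding 31, 4, 10, 34, 16, 61: 31→(31−1)÷3=10=j, 4→(4−1)÷3=1=a, 10→(10−1)÷3=3=c, 34→(34−1)÷3=11=k, 16→(16−1)÷3=5=e, 61→(61−1)÷3=20=t.

jacket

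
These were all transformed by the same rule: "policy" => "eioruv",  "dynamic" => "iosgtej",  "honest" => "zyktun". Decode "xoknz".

The output letters match the input read backwards, each shifted +6: policy reversed is ycilop. Read the word backwards and shift each letter +6.
Reversing it on xoknz: shift back: x−6=r, o−6=i, k−6=e, n−6=h, z−6=t → rieht; then reverse → their.

their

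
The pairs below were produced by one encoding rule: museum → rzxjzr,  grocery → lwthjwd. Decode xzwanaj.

survive

Compare letters: m→r is +5, u→z is +5, s→x is +5 — a constant shift. It's a constant shift of +5 (ROT5).
Reversing it on xzwanaj: x−5=s, z−5=u, w−5=r, a−5=v, n−5=i, a−5=v, j−5=e.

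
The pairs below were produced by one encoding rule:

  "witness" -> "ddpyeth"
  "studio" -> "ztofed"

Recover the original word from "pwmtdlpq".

feasible

The output letters match the input read backwards, each shifted +11: witness reversed is ssentiw. Read the word backwards and shift each letter +11.
Undoing it on pwmtdlpq: shift back: p−11=e, w−11=l, m−11=b, t−11=i, d−11=s, l−11=a, p−11=e, q−11=f → elbisaef; then reverse → feasible.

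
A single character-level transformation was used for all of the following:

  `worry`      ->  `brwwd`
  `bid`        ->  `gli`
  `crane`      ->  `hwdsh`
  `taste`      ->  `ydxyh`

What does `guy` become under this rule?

The shift depends on letter class: consonant w→b is +5, but vowel o→r is +3. Two shifts are in play — +3 for a/e/i/o/u, +5 for every other letter.
For guy: g(cons)+5=l, u(vowel)+3=x, y(cons)+5=d.

lxd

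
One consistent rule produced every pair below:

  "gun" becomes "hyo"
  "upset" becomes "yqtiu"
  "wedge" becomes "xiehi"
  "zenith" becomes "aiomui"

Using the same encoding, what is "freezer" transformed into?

gsiiais

The rule splits by letter class: vowels +4, consonants +1.
For freezer: f(cons)+1=g, r(cons)+1=s, e(vowel)+4=i, e(vowel)+4=i, z(cons)+1=a, e(vowel)+4=i, r(cons)+1=s.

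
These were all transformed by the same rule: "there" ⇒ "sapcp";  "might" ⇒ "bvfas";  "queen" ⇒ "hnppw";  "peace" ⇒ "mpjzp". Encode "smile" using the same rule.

xbvgp

Treating letters as 0–25, the rule is x ↦ 21x + 9 (mod 26).
On smile: s(18)→21·18+9≡23=x; m(12)→21·12+9≡1=b; i(8)→21·8+9≡21=v; l(11)→21·11+9≡6=g; e(4)→21·4+9≡15=p (all mod 26).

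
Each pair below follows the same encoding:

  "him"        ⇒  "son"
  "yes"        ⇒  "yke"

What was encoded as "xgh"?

bar

Read the word backwards and shift each letter +6.
Reversing it on xgh: shift back: x−6=r, g−6=a, h−6=b → rab; then reverse → bar.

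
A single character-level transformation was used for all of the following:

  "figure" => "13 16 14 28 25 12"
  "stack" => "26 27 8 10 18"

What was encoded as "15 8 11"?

had

f is letter #6 and maps to 13: an offset of 7. The number is (letter's place in the alphabet, a=1) + 7.
Reversing it on 15 8 11: 15→(15−7)÷1=8=h, 8→(8−7)÷1=1=a, 11→(11−7)÷1=4=d.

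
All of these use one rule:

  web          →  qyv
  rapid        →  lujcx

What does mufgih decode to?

Compare letters: w→q is +20, e→y is +20, b→v is +20 — a constant shift. It's a constant shift of +20 (ROT20).
Undoing it on mufgih: m−20=s, u−20=a, f−20=l, g−20=m, i−20=o, h−20=n.

salmon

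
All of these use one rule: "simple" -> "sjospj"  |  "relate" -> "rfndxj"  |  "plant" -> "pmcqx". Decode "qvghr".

In simple: s→s is +0, i→j is +1, m→o is +2, p→s is +3 — the shift increases by 1 each position. Letter i (0-indexed) is shifted by i+0, so successive shifts are 0, 1, 2, ….
Reversing it on qvghr: q−0=q, v−1=u, g−2=e, h−3=e, r−4=n.

queen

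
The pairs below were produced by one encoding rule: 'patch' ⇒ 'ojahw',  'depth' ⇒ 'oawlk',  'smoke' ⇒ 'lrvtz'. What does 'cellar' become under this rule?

yhsslj

The word is reversed, then every letter is shifted forward by 7.
For cellar: reverse → rallec; then shift: r+7=y, a+7=h, l+7=s, l+7=s, e+7=l, c+7=j.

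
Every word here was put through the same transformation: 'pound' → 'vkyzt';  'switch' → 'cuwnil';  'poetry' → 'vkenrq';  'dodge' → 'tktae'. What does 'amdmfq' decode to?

p(15)→v(21) and o(14)→k(10) fit y≡11x+12 (mod 26); the inverse of 11 mod 26 is 19. Each letter's alphabet position (a=0..z=25) is mapped through 11·x+12 mod 26 — an affine cipher.
Reversing it on amdmfq: a(0)→19·(0−12)≡6=g; m(12)→19·(12−12)≡0=a; d(3)→19·(3−12)≡11=l; m(12)→19·(12−12)≡0=a; f(5)→19·(5−12)≡23=x; q(16)→19·(16−12)≡24=y (all mod 26).

galaxy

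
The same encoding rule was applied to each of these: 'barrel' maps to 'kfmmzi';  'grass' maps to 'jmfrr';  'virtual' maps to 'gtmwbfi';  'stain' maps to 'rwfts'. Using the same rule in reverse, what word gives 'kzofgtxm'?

behavior

Treating letters as 0–25, the rule is x ↦ 5x + 5 (mod 26).
Reversing it on kzofgtxm: k(10)→21·(10−5)≡1=b; z(25)→21·(25−5)≡4=e; o(14)→21·(14−5)≡7=h; f(5)→21·(5−5)≡0=a; g(6)→21·(6−5)≡21=v; t(19)→21·(19−5)≡8=i; x(23)→21·(23−5)≡14=o; m(12)→21·(12−5)≡17=r (all mod 26).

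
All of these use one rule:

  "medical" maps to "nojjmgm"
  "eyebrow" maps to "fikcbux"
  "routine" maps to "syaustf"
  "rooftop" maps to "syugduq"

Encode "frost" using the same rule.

The shifts repeat in a cycle of length 3: positions 0,1,… shift by +1, +10, +6, then the pattern repeats.
For frost: f+1=g, r+10=b, o+6=u, s+1=t, t+10=d.

gbutd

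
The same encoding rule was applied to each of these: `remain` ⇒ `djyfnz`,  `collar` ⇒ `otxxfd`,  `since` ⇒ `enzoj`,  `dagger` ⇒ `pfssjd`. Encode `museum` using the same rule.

yzejzy

The shift depends on letter class: consonant r→d is +12, but vowel e→j is +5. Two shifts are in play — +5 for a/e/i/o/u, +12 for every other letter.
Applying it to museum: m(cons)+12=y, u(vowel)+5=z, s(cons)+12=e, e(vowel)+5=j, u(vowel)+5=z, m(cons)+12=y.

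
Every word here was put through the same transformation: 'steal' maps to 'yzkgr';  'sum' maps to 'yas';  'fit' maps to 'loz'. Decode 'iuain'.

couch

It's a constant shift of +6 (ROT6).
Decoding iuain: i−6=c, u−6=o, a−6=u, i−6=c, n−6=h.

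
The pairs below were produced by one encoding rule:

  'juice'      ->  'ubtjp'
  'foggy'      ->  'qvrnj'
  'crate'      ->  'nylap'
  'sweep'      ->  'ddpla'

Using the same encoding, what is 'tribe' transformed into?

eytip

Shifts by position in juice: pos 0: j→u (+11), pos 1: u→b (+7), pos 2: i→t (+11), pos 3: c→j (+7) — repeating every 2. A repeating key of period 2 is used — shifts +11, +7 over and over.
For tribe: t+11=e, r+7=y, i+11=t, b+7=i, e+11=p.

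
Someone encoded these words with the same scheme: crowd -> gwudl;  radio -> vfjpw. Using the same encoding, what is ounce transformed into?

In crowd: c→g is +4, r→w is +5, o→u is +6, w→d is +7 — the shift increases by 1 each position. Letter i (0-indexed) is shifted by i+4, so successive shifts are 4, 5, 6, ….
On ounce: o+4=s, u+5=z, n+6=t, c+7=j, e+8=m.

sztjm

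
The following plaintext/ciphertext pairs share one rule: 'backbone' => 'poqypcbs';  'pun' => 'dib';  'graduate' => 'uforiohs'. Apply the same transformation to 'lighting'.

Compare letters: b→p is +14, a→o is +14, c→q is +14 — a constant shift. Every letter moves 14 places later in the alphabet, wrapping around z→a.
Applying it to lighting: l+14=z, i+14=w, g+14=u, h+14=v, t+14=h, i+14=w, n+14=b, g+14=u.

zwuvhwbu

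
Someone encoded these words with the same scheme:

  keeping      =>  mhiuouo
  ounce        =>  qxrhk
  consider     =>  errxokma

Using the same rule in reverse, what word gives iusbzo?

growth

Each letter shifts forward by (position + 2), i.e. 2, 3, 4, … — the shift grows by one for each successive letter.
Reversing it on iusbzo: i−2=g, u−3=r, s−4=o, b−5=w, z−6=t, o−7=h.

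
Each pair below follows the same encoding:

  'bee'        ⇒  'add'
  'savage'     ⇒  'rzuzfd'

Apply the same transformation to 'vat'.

uzs

Compare letters: b→a is +25, e→d is +25, e→d is +25 — a constant shift. This is a Caesar cipher with shift 25.
Applying it to vat: v+25=u, a+25=z, t+25=s.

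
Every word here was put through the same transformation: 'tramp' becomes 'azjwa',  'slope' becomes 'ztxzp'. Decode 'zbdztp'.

stupid

In tramp: t→a is +7, r→z is +8, a→j is +9, m→w is +10 — the shift increases by 1 each position. Letter i (0-indexed) is shifted by i+7, so successive shifts are 7, 8, 9, ….
Undoing it on zbdztp: z−7=s, b−8=t, d−9=u, z−10=p, t−11=i, p−12=d.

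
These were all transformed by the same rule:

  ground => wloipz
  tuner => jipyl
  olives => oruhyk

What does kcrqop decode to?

g(6)→w(22) and r(17)→l(11) fit y≡25x+2 (mod 26); the inverse of 25 mod 26 is 25. This is an affine cipher: with a=0,…,z=25, each position x becomes (25x+2) mod 26.
Reversing it on kcrqop: k(10)→25·(10−2)≡18=s; c(2)→25·(2−2)≡0=a; r(17)→25·(17−2)≡11=l; q(16)→25·(16−2)≡12=m; o(14)→25·(14−2)≡14=o; p(15)→25·(15−2)≡13=n (all mod 26).

salmon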